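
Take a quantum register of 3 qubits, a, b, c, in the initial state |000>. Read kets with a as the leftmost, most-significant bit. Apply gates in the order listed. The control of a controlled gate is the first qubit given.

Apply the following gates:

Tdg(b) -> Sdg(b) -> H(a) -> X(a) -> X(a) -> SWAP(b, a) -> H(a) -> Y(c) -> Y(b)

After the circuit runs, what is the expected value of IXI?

In the final state, IXI has expectation -1.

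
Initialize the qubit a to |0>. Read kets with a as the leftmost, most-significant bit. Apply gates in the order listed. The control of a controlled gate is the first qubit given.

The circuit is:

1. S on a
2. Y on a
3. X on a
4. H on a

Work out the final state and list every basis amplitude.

The resulting statevector has amplitude sqrt(2)*I/2 on |0>, sqrt(2)*I/2 on |1>.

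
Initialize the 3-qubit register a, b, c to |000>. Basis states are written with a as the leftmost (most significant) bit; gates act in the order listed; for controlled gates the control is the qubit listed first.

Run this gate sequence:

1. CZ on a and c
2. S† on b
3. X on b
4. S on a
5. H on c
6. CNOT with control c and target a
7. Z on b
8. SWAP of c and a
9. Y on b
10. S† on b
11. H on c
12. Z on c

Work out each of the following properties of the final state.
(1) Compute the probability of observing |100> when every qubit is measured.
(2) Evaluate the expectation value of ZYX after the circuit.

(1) Outcome |100> occurs with probability 1/4.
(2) In the final state, ZYX has expectation 0.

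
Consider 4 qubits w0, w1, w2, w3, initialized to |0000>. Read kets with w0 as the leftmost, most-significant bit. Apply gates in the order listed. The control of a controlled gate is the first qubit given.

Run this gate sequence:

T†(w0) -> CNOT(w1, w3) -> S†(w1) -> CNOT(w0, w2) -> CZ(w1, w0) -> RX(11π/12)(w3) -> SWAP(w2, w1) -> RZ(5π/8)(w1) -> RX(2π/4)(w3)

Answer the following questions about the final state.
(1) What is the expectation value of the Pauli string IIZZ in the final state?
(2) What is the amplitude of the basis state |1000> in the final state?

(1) In the final state, IIZZ has expectation -sqrt(6)/4 + sqrt(2)/4.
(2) The final state's coefficient on |1000> equals 0.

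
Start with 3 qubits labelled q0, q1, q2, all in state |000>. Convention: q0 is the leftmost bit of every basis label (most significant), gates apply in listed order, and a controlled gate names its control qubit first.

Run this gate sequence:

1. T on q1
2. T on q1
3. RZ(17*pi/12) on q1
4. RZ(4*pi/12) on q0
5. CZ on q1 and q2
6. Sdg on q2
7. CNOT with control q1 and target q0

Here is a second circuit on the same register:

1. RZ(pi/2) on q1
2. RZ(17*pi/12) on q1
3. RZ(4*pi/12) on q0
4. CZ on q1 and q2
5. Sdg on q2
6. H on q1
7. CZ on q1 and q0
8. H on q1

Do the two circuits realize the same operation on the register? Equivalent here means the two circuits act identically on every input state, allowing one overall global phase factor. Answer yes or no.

No, they are not equivalent — no single phase factor reconciles the two unitaries.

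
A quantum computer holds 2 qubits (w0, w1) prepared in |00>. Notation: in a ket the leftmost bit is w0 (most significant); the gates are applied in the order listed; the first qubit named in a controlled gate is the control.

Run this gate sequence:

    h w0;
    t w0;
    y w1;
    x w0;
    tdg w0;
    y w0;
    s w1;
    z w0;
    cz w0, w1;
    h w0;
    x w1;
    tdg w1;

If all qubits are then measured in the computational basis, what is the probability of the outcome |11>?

The probability of measuring |11> is 0.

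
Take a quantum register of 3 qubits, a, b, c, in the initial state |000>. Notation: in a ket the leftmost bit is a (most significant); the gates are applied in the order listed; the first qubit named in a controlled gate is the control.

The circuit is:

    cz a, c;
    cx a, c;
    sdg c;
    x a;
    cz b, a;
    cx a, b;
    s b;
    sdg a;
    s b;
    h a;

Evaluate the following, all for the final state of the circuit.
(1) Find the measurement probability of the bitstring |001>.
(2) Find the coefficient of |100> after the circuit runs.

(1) A full measurement returns |001> with probability 0.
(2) The amplitude on |100> is 0.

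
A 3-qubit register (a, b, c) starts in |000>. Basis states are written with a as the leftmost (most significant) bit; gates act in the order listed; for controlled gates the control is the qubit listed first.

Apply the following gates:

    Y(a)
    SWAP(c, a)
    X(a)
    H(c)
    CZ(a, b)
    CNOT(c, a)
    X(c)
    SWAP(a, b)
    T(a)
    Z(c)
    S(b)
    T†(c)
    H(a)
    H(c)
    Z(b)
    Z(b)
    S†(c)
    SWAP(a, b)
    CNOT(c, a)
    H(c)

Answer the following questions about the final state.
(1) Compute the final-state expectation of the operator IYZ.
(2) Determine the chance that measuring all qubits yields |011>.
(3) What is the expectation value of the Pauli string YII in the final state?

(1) The expectation value of IYZ is 0.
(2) The probability of measuring |011> is sqrt(2)/16 + 1/8.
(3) The observable YII averages to sqrt(2)/2.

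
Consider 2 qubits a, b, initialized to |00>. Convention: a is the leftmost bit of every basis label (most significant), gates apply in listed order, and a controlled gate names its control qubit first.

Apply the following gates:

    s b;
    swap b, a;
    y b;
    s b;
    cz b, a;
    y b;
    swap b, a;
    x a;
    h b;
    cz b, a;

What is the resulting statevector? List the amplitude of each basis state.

The final amplitudes are 0 on |00>, 0 on |01>, sqrt(2)*I/2 on |10>, -sqrt(2)*I/2 on |11>.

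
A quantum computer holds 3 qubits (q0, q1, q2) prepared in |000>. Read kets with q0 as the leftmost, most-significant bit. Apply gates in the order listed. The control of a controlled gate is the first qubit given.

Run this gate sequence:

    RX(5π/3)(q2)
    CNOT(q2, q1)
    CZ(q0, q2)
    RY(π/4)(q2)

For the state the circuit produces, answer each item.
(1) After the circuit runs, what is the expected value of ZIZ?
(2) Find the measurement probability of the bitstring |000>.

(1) In the final state, ZIZ has expectation sqrt(2)/4.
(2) A full measurement returns |000> with probability 3*sqrt(2)/16 + 3/8.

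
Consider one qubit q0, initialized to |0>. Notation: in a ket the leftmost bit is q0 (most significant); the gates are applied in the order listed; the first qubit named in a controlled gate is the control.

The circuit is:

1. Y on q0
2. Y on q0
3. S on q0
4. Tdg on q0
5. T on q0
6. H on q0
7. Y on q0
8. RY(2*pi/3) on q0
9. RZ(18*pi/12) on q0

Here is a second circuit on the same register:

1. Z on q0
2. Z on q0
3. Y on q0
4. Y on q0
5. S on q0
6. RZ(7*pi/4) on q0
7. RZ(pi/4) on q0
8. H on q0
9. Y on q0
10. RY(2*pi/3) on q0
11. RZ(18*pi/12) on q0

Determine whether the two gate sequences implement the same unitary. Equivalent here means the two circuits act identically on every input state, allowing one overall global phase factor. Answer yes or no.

Yes, they are equivalent — the unitaries differ by at most a global phase.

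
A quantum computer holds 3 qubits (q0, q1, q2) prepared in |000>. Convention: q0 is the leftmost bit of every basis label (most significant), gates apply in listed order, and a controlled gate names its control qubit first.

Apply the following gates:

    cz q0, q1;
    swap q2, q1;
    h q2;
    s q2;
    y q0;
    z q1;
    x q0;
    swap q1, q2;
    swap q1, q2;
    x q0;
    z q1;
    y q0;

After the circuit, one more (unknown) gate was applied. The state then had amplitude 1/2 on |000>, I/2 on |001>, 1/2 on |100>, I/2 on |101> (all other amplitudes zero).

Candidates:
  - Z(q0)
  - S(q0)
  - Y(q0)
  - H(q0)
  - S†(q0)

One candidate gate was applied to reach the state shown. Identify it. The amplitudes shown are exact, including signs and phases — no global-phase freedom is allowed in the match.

The unique candidate consistent with the amplitudes is H(q0). Key observation: the block from step 5 through step 12 cancels to the identity and can be dropped.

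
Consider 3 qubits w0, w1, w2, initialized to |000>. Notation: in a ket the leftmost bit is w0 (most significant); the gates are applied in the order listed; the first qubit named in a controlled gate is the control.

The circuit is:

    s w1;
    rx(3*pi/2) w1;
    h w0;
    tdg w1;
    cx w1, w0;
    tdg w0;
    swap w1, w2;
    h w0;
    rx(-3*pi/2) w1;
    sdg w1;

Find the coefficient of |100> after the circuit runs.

The amplitude on |100> is 1/4 + exp(3*I*pi/4)/4.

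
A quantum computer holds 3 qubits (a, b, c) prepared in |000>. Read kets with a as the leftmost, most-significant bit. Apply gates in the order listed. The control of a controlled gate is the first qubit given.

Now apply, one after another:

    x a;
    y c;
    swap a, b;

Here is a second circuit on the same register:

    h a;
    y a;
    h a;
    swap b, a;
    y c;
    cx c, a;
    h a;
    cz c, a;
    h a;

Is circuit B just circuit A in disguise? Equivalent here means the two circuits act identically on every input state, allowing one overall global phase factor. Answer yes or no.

No — the two circuits implement different unitaries, even allowing a global phase.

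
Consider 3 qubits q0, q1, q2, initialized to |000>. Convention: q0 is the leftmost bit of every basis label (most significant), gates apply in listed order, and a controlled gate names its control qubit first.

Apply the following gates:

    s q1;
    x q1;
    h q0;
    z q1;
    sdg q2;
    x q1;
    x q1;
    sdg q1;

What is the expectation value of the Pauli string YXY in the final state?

The expectation value of YXY is 0.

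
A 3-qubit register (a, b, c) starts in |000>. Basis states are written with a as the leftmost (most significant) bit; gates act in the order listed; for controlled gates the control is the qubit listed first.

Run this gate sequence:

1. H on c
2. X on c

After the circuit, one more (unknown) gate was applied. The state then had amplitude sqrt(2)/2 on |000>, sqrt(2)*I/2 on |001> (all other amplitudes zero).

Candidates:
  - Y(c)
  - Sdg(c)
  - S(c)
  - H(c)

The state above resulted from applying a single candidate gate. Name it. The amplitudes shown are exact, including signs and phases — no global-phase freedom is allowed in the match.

It was S(c) that produced the state shown.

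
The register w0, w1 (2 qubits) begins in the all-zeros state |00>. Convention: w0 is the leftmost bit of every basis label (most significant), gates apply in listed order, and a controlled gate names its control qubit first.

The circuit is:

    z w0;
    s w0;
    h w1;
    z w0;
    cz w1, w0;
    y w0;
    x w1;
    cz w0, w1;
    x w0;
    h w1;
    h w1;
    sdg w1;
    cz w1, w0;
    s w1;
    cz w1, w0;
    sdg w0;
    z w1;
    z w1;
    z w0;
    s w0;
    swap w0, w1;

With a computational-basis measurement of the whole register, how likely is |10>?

The probability of measuring |10> is 1/2.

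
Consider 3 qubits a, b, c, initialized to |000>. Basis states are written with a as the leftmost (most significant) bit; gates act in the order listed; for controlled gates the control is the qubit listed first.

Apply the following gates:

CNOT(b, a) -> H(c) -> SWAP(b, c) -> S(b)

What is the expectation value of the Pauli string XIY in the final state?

The observable XIY averages to 0.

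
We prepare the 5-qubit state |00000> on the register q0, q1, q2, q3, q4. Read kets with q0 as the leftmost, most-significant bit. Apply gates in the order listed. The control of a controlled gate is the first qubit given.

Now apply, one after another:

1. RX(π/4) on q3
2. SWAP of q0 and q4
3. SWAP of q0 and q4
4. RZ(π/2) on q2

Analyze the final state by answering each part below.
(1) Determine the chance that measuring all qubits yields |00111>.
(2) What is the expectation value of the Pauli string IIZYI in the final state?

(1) The probability of measuring |00111> is 0.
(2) The observable IIZYI averages to -sqrt(2)/2.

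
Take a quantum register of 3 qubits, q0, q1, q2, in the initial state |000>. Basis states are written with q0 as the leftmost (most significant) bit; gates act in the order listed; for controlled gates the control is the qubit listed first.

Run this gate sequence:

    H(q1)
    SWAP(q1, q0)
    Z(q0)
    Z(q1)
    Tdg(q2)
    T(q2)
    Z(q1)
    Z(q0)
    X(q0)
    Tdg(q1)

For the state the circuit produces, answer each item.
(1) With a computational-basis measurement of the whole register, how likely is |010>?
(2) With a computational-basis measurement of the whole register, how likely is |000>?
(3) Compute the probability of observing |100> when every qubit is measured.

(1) Outcome |010> occurs with probability 0. Key observation: steps 3-8 multiply out to the identity, so the circuit reduces to the remaining gates.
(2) A full measurement returns |000> with probability 1/2.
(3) A full measurement returns |100> with probability 1/2.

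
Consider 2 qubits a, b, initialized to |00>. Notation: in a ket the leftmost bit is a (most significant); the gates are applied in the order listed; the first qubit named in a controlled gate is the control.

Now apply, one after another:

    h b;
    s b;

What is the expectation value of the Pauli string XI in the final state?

The observable XI averages to 0.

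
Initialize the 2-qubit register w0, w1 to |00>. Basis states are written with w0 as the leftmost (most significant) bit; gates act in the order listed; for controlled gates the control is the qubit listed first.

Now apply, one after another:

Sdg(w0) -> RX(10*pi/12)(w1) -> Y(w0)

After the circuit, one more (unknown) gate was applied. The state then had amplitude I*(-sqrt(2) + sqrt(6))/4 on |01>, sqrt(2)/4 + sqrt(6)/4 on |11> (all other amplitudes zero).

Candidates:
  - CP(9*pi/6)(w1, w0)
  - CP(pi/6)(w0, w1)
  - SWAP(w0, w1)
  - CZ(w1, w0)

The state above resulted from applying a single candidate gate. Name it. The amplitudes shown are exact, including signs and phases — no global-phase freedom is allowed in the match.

The unique candidate consistent with the amplitudes is SWAP(w0, w1).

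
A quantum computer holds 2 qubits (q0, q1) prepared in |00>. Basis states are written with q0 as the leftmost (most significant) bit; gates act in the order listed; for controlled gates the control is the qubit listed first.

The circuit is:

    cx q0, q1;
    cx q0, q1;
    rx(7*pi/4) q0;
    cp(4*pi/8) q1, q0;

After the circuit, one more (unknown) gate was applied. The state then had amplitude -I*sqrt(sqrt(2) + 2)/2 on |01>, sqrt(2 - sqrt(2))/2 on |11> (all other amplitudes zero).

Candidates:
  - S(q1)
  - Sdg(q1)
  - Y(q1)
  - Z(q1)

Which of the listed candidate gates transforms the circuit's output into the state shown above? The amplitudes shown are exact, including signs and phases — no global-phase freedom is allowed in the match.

The applied gate was Y(q1). Key observation: the block from step 1 through step 2 cancels to the identity and can be dropped.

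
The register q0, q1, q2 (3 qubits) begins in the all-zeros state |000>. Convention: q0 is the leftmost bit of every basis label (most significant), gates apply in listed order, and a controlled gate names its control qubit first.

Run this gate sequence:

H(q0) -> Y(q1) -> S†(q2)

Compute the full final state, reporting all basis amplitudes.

The resulting statevector has amplitude sqrt(2)*I/2 on |010>, sqrt(2)*I/2 on |110>, and 0 on every other basis state.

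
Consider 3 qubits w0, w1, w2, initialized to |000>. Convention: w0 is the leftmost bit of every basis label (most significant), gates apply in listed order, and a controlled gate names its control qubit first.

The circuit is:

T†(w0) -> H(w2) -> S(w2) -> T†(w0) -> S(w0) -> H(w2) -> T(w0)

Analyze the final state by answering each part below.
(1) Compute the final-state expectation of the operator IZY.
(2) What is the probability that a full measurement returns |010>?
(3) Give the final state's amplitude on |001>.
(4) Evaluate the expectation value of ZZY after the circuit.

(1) The expectation value of IZY is -1.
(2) Outcome |010> occurs with probability 0.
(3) |001> carries amplitude 1/2 - I/2 in the final state.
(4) The expectation value of ZZY is -1.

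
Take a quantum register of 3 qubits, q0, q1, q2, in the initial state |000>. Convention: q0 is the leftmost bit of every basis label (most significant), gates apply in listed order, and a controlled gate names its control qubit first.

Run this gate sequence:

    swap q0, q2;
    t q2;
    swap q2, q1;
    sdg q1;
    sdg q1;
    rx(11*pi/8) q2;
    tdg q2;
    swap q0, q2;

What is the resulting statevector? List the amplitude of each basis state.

The final amplitudes are -cos(5*pi/16) on |000>, -exp(I*pi/4)*sin(5*pi/16) on |100>, and 0 on every other basis state.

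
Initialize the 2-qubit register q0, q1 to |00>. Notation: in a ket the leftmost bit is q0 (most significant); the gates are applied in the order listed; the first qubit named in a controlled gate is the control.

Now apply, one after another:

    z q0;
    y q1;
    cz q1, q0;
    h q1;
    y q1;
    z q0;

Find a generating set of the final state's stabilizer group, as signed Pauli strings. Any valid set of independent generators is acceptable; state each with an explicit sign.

The final state is stabilized by the group generated by +IX, +ZI; other independent generating sets are equally valid.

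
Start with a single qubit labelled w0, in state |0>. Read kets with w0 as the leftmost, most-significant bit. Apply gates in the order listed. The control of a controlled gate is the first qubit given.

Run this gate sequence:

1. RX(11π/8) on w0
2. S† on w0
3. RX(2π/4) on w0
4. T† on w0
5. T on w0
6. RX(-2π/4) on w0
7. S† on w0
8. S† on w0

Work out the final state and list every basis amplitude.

After the circuit, the state carries amplitude -cos(5*pi/16) on |0>, sin(5*pi/16) on |1>. Key observation: the block from step 3 through step 6 cancels to the identity and can be dropped.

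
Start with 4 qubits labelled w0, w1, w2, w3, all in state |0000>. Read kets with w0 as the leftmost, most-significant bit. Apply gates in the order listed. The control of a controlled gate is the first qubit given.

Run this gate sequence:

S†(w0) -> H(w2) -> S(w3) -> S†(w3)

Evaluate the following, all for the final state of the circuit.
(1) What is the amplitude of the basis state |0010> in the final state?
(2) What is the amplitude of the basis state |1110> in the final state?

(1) The final state's coefficient on |0010> equals sqrt(2)/2. Key observation: the block from step 3 through step 4 cancels to the identity and can be dropped.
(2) The final state's coefficient on |1110> equals 0.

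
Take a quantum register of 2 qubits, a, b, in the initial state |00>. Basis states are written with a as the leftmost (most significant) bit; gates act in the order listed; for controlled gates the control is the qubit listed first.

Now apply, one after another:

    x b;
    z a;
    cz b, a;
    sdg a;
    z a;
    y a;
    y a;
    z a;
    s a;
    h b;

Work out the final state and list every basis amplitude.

After the circuit, the state carries amplitude sqrt(2)/2 on |00>, -sqrt(2)/2 on |01>, 0 on |10>, 0 on |11>. Key observation: the block from step 4 through step 9 cancels to the identity and can be dropped.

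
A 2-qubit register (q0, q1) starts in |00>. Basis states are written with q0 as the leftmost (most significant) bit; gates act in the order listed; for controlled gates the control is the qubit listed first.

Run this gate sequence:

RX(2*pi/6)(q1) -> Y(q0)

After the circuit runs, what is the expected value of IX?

The expectation value of IX is 0.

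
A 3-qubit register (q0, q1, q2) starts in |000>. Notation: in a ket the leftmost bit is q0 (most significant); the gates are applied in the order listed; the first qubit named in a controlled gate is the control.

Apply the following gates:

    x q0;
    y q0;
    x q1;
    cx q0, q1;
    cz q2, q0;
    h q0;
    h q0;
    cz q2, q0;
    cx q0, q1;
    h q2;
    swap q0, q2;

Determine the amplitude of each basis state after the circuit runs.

The final amplitudes are -sqrt(2)*I/2 on |010>, -sqrt(2)*I/2 on |110>, and 0 on every other basis state. Key observation: gates 4-9 undo each other exactly, leaving only the rest of the circuit to track.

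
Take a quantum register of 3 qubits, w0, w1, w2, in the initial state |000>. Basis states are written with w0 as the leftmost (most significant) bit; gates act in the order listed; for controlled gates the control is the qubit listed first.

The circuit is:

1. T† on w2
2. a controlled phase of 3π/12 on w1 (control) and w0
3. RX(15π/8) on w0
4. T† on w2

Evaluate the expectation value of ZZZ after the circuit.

The observable ZZZ averages to sqrt(sqrt(2) + 2)/2.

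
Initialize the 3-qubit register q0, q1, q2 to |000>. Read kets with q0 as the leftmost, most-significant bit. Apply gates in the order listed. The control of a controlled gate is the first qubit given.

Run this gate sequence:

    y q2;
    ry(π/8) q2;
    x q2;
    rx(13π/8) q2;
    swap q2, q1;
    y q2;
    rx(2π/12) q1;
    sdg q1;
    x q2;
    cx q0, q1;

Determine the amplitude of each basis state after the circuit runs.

After the circuit, the state carries amplitude -sqrt(2)*sin(3*pi/16)*cos(pi/16)/4 + sqrt(2)*cos(pi/16)*cos(3*pi/16)/4 + sqrt(6)*sin(3*pi/16)*cos(pi/16)/4 + sqrt(6)*cos(pi/16)*cos(3*pi/16)/4 - sqrt(6)*I*sin(pi/16)*sin(3*pi/16)/4 - sqrt(2)*I*sin(pi/16)*cos(3*pi/16)/4 - sqrt(2)*I*sin(pi/16)*sin(3*pi/16)/4 + sqrt(6)*I*sin(pi/16)*cos(3*pi/16)/4 on |000>, -sqrt(6)*cos(pi/16)*cos(3*pi/16)/4 + sqrt(2)*sin(3*pi/16)*cos(pi/16)/4 + sqrt(2)*cos(pi/16)*cos(3*pi/16)/4 + sqrt(6)*sin(3*pi/16)*cos(pi/16)/4 - sqrt(2)*I*sin(pi/16)*sin(3*pi/16)/4 + sqrt(2)*I*sin(pi/16)*cos(3*pi/16)/4 + sqrt(6)*I*sin(pi/16)*sin(3*pi/16)/4 + sqrt(6)*I*sin(pi/16)*cos(3*pi/16)/4 on |010>, and 0 on every other basis state.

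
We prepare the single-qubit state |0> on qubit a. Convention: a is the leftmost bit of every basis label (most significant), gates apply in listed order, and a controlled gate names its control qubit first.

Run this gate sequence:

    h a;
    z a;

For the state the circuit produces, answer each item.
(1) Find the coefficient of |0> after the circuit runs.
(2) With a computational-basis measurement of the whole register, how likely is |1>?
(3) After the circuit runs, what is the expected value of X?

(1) The final state's coefficient on |0> equals sqrt(2)/2.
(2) The probability of measuring |1> is 1/2.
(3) In the final state, X has expectation -1.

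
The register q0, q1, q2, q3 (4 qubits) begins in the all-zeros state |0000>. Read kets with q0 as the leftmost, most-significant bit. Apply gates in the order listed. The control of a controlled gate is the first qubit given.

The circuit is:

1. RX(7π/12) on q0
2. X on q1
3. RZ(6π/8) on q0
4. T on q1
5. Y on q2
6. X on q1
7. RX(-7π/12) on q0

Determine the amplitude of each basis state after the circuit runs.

The final amplitudes are (-4*I - sqrt(2)*I + sqrt(6)*I - (-4 - sqrt(6) + sqrt(2))*exp(I*pi/4))*exp(7*I*pi/8)/8 on |0010>, (sqrt(2) + sqrt(6) - (sqrt(2) + sqrt(6))*exp(3*I*pi/4))*exp(7*I*pi/8)/8 on |1010>, and 0 on every other basis state.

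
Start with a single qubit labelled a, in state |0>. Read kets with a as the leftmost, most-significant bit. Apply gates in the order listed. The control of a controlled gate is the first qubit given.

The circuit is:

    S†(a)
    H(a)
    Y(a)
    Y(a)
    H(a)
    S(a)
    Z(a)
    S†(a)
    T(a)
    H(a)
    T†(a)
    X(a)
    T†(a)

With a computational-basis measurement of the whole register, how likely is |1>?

Outcome |1> occurs with probability 1/2. Key observation: gates 1-6 undo each other exactly, leaving only the rest of the circuit to track.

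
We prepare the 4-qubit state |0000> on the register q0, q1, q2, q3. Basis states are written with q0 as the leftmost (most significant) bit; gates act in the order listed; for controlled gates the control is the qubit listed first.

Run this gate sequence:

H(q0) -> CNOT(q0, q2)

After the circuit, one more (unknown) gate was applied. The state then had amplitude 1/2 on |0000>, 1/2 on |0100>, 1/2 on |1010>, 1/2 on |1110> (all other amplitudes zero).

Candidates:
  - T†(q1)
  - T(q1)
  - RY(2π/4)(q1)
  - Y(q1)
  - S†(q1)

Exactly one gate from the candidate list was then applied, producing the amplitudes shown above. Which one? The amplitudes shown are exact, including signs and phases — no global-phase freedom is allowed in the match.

It was RY(2π/4)(q1) that produced the state shown.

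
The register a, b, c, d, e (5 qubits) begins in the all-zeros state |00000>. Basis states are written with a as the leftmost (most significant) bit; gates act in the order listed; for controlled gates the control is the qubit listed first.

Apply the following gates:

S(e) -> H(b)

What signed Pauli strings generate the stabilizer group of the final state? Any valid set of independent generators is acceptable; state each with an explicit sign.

The final state is stabilized by the group generated by +IXIII, +ZIIII, +IIZII, +IIIZI, +IIIIZ; other independent generating sets are equally valid.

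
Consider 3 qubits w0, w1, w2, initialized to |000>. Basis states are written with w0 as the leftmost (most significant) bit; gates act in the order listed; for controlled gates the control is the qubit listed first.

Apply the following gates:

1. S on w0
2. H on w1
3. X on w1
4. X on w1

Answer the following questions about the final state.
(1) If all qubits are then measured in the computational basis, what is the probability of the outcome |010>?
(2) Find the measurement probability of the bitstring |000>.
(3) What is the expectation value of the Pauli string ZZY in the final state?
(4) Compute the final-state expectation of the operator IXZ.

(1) Outcome |010> occurs with probability 1/2. Key observation: gates 3-4 undo each other exactly, leaving only the rest of the circuit to track.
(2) Outcome |000> occurs with probability 1/2.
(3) The observable ZZY averages to 0.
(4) The expectation value of IXZ is 1.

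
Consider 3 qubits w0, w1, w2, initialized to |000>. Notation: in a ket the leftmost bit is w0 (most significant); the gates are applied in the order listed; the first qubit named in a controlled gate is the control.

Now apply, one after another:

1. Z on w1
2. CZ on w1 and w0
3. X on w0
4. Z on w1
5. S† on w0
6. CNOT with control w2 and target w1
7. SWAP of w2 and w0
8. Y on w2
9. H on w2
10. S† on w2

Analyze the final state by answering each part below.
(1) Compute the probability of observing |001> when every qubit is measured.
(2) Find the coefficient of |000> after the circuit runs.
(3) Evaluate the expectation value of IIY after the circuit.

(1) A full measurement returns |001> with probability 1/2.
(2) The final state's coefficient on |000> equals -sqrt(2)/2.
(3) The expectation value of IIY is -1.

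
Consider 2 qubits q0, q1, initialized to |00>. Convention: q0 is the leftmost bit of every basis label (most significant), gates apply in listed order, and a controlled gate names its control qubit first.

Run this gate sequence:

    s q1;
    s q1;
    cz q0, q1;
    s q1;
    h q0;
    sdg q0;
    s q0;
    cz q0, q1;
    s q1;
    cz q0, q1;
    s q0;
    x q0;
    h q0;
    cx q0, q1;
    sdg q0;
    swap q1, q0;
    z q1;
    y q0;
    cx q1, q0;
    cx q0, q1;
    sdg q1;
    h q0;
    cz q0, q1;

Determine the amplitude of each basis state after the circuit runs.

The final amplitudes are sqrt(2)*(-1 + I)/4 on |00>, sqrt(2)*(1 + I)/4 on |01>, sqrt(2)*(1 - I)/4 on |10>, sqrt(2)*(1 + I)/4 on |11>.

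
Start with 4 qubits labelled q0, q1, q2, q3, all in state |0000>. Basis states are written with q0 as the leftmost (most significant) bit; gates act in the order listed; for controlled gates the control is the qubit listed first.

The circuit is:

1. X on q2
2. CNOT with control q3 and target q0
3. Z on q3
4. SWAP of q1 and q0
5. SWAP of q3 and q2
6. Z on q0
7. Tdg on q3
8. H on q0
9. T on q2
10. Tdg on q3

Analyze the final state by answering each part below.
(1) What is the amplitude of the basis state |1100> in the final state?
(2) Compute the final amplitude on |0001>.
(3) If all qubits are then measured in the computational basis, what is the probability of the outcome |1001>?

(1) |1100> carries amplitude 0 in the final state.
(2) |0001> carries amplitude -sqrt(2)*I/2 in the final state.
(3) The probability of measuring |1001> is 1/2.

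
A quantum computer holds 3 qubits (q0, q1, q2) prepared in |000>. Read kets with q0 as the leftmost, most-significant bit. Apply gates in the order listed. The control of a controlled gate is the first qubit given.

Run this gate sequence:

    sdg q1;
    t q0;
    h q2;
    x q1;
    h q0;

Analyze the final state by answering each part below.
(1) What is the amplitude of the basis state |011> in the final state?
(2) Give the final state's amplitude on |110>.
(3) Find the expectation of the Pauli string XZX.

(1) |011> carries amplitude 1/2 in the final state.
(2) |110> carries amplitude 1/2 in the final state.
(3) The observable XZX averages to -1.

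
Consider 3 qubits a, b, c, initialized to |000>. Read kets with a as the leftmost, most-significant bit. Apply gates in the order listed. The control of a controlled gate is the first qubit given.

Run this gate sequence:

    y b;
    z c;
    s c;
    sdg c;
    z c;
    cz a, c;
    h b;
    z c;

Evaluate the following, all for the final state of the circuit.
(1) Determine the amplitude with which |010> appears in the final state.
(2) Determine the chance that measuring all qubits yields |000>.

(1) |010> carries amplitude -sqrt(2)*I/2 in the final state. Key observation: gates 2-5 undo each other exactly, leaving only the rest of the circuit to track.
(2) A full measurement returns |000> with probability 1/2.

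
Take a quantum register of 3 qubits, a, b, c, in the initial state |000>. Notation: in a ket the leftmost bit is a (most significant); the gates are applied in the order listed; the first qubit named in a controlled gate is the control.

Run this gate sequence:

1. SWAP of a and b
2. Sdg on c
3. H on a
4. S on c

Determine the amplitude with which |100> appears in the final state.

The amplitude on |100> is sqrt(2)/2.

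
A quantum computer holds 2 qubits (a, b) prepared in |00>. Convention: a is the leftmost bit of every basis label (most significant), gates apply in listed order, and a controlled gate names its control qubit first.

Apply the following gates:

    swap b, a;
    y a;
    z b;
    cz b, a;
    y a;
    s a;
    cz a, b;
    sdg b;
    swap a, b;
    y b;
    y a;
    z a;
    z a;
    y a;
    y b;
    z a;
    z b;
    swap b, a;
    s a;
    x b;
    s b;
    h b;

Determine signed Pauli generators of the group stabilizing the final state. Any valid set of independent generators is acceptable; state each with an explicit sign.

The stabilizer group can be generated by -IX, +ZI, among other valid generating sets. Key observation: the block from step 10 through step 15 cancels to the identity and can be dropped.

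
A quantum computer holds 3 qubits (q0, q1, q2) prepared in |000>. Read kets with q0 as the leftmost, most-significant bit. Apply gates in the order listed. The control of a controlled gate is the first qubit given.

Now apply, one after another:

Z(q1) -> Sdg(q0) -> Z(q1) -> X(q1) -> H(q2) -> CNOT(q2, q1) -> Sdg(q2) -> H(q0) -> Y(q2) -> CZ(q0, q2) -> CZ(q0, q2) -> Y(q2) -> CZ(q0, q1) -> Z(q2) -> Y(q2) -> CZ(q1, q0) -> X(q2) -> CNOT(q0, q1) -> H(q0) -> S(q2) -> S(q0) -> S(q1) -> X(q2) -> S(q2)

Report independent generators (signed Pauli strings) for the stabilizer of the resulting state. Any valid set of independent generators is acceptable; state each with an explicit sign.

One valid set of independent stabilizer generators is +YZZ, +ZYI, +ZIY (any independent generating set of the same group is equally correct). Key observation: the block from step 9 through step 12 cancels to the identity and can be dropped.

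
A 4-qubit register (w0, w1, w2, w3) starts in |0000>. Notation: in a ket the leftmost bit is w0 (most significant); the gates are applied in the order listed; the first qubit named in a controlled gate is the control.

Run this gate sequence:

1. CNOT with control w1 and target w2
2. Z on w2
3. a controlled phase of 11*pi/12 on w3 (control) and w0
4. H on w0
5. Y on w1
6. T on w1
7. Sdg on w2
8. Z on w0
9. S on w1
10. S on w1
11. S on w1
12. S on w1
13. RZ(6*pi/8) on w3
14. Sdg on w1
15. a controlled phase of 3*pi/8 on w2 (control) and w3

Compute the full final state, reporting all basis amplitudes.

After the circuit, the state carries amplitude -sqrt(2)*exp(7*I*pi/8)/2 on |0100>, sqrt(2)*exp(7*I*pi/8)/2 on |1100>, and 0 on every other basis state. Key observation: gates 9-12 undo each other exactly, leaving only the rest of the circuit to track.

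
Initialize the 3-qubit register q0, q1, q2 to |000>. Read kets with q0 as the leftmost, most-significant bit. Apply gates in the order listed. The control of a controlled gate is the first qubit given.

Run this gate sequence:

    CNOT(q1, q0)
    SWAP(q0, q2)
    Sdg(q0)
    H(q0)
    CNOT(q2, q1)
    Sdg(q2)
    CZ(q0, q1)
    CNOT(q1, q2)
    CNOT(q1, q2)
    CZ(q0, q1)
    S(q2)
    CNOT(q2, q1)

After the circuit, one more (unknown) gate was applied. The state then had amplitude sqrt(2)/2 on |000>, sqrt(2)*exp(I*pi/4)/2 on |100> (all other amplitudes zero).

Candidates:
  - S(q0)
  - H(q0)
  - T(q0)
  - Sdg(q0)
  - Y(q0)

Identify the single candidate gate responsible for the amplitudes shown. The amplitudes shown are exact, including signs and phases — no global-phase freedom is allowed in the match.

The applied gate was T(q0). Key observation: gates 5-12 undo each other exactly, leaving only the rest of the circuit to track.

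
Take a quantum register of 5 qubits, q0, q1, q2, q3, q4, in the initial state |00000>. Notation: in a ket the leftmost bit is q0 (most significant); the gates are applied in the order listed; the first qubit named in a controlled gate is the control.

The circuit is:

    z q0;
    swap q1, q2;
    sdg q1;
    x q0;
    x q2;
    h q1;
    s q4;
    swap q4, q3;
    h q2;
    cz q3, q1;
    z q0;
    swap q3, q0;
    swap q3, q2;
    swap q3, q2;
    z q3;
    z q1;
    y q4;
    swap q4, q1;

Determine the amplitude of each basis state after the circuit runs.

The final amplitudes are I/2 on |01010>, -I/2 on |01011>, -I/2 on |01110>, I/2 on |01111>, and 0 on every other basis state. Key observation: gates 13-14 undo each other exactly, leaving only the rest of the circuit to track.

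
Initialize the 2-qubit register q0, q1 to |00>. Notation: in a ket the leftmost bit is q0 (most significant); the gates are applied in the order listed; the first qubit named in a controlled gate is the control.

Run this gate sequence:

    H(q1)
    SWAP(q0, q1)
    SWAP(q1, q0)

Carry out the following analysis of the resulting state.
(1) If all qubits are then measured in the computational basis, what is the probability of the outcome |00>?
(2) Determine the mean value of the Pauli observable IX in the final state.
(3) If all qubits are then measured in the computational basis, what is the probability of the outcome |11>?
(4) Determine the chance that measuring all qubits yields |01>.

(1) A full measurement returns |00> with probability 1/2.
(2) The observable IX averages to 1.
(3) Outcome |11> occurs with probability 0.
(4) The probability of measuring |01> is 1/2.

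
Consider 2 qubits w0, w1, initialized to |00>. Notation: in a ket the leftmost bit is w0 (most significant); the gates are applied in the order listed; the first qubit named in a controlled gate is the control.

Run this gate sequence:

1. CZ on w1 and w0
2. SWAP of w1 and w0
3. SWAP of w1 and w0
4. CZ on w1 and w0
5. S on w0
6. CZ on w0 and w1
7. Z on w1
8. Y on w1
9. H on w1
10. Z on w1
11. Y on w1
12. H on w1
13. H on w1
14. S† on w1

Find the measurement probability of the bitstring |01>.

Outcome |01> occurs with probability 1/2.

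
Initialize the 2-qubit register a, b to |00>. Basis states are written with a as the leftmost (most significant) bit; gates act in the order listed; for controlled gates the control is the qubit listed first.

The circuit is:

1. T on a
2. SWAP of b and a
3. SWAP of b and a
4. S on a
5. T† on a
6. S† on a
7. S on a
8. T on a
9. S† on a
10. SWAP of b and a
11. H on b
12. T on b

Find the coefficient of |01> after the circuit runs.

The amplitude on |01> is sqrt(2)*exp(I*pi/4)/2. Key observation: the block from step 3 through step 10 cancels to the identity and can be dropped.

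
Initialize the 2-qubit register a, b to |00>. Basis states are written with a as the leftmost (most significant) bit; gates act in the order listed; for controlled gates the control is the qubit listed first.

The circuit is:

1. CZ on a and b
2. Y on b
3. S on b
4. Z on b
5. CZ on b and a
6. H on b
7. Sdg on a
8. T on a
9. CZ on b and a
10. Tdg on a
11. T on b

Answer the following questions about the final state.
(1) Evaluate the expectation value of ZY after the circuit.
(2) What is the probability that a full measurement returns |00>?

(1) In the final state, ZY has expectation -sqrt(2)/2.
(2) Outcome |00> occurs with probability 1/2.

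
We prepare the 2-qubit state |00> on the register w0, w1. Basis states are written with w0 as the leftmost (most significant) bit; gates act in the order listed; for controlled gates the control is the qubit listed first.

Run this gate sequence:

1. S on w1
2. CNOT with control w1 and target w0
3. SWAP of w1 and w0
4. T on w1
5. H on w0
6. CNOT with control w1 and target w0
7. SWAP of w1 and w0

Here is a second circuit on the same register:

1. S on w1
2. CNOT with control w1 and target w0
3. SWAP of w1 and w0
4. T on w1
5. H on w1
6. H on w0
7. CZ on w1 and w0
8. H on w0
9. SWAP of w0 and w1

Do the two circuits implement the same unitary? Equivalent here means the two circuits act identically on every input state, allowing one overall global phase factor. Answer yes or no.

No, they are not equivalent — no single phase factor reconciles the two unitaries.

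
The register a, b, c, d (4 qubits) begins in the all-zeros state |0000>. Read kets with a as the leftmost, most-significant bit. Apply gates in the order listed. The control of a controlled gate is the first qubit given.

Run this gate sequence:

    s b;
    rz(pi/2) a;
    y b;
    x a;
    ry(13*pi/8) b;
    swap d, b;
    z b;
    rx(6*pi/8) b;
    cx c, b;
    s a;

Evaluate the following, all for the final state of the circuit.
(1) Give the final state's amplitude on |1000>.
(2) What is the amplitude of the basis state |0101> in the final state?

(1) The amplitude on |1000> is -sqrt(2 - sqrt(2))*exp(3*I*pi/4)*sin(3*pi/16)/2.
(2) |0101> carries amplitude 0 in the final state.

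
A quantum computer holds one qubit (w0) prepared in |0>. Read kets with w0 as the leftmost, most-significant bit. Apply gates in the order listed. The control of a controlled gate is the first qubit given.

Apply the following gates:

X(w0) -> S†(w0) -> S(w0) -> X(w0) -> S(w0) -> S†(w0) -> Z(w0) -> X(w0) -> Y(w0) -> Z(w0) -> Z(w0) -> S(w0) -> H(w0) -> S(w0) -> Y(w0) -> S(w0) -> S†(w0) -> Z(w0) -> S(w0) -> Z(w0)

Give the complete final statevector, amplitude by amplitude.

The final amplitudes are -sqrt(2)*I/2 on |0>, sqrt(2)*I/2 on |1>.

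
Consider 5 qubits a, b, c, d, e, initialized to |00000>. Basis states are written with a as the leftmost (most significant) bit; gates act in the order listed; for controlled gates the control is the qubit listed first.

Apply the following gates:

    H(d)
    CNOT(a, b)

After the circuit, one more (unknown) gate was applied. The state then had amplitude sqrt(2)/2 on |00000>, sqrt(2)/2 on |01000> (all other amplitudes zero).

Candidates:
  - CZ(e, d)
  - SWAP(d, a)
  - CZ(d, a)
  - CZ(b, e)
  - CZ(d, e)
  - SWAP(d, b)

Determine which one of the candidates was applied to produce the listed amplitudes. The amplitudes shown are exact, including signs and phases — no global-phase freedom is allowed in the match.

The unique candidate consistent with the amplitudes is SWAP(d, b).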